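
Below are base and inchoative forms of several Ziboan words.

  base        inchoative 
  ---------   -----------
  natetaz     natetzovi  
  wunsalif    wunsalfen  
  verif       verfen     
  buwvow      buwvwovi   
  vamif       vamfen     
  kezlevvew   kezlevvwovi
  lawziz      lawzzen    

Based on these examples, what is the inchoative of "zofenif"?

lawziz and natetaz both end in -z yet inflect differently (lawzzen, natetzovi), so the final letter is not what conditions the rule; the last vowel is.
"zofenif" has last vowel 'i'. The stems whose last vowel is 'i' (vamif → vamfen, lawziz → lawzzen, verif → verfen) delete the last vowel and add -en.
So zofenif → zofenfen.

zofenfen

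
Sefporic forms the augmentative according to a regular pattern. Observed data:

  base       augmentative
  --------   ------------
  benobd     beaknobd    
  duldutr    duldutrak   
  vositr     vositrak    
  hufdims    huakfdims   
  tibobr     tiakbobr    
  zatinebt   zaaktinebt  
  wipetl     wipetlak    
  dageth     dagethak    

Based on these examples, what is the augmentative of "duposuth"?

duposuthak

duldutr and tibobr both end in -r yet inflect differently (duldutrak, tiakbobr), so the final letter is not what conditions the rule; the second-to-last letter is.
"duposuth" has second-to-last letter 't'. The stems whose second-to-last letter is 't' (dageth → dagethak, duldutr → duldutrak, vositr → vositrak) add -ak.
So duposuth → duposuthak.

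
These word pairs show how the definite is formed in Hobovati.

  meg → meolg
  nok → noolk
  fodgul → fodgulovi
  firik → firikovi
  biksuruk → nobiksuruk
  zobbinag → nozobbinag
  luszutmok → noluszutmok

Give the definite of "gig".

giolg

nok and firik both end in -k yet inflect differently (noolk, firikovi), so the final letter is not what conditions the rule; the number of vowels is.
"gig" has 1 vowel. The stems with 1 vowel (meg → meolg, nok → noolk) insert -ol- after the first vowel.
So gig → giolg.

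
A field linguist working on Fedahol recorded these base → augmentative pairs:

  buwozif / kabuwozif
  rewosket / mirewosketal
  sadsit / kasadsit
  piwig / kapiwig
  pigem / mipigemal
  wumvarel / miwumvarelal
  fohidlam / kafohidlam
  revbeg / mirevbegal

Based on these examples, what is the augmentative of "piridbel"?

pigem and fohidlam both end in -m yet inflect differently (mipigemal, kafohidlam), so the final letter is not what conditions the rule; the last vowel is.
"piridbel" has last vowel 'e'. The stems whose last vowel is 'e' (pigem → mipigemal, rewosket → mirewosketal, wumvarel → miwumvarelal) add mi- … -al around the stem.
The other pattern: stems whose last vowel is 'a' or 'i' add the prefix ka-.
So piridbel → mipiridbelal.

mipiridbelal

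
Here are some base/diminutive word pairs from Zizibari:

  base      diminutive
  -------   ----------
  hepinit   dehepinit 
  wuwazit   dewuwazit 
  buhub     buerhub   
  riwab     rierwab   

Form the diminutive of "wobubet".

"wobubet" ends in -t. The stems ending in -t (hepinit → dehepinit, wuwazit → dewuwazit) add the prefix de-.
The other pattern: stems ending in -b insert -er- after the first vowel.
So wobubet → dewobubet.

dewobubet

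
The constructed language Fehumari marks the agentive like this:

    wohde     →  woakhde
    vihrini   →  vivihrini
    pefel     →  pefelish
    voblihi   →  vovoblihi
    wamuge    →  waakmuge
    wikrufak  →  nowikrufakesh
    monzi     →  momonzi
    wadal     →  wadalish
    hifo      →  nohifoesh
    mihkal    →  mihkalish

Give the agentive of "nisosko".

"nisosko" ends in -o. The one such stem in the data (hifo → nohifoesh) adds no- … -esh around the stem, so the same rule applies.
The other patterns: stems ending in -e insert -ak- after the first vowel; stems ending in -i repeat the first consonant+vowel as a prefix; stems ending in -l add -ish.
So nisosko → nonisoskoesh.

nonisoskoesh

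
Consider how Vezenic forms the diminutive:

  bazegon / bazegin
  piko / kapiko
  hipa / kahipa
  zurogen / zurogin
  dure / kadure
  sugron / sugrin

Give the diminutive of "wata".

sugron and piko both have last vowel 'o' yet inflect differently (sugrin, kapiko), so the last vowel is not what conditions the rule; whether the stem ends in a vowel or a consonant is.
"wata" ends in a vowel. The stems ending in a vowel (hipa → kahipa, piko → kapiko, dure → kadure) add the prefix ka-.
So wata → kawata.

kawata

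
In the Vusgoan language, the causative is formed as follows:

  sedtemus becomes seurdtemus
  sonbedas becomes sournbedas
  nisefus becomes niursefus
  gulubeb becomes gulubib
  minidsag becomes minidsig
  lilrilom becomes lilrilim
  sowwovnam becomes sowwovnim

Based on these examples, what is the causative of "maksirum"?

maksirim

"maksirum" ends in -m. The stems ending in -m (lilrilom → lilrilim, sowwovnam → sowwovnim) change the last vowel to 'i'.
So maksirum → maksirim.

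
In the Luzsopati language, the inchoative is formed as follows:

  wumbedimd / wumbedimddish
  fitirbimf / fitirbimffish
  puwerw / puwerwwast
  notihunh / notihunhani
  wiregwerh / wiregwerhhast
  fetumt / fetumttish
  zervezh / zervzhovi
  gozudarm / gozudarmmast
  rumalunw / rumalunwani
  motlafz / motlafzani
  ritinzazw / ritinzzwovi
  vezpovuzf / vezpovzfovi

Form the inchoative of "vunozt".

vunztovi

ritinzazw and puwerw both end in -w yet inflect differently (ritinzzwovi, puwerwwast), so the final letter is not what conditions the rule; the second-to-last letter is.
"vunozt" has second-to-last letter 'z'. The stems whose second-to-last letter is 'z' (zervezh → zervzhovi, vezpovuzf → vezpovzfovi, ritinzazw → ritinzzwovi) delete the last vowel and add -ovi.
The other patterns: stems whose second-to-last letter is 'r' double the final consonant and add -ast; stems whose second-to-last letter is 'm' double the final consonant and add -ish; stems whose second-to-last letter is 'f' or 'n' add -ani.
So vunozt → vunztovi.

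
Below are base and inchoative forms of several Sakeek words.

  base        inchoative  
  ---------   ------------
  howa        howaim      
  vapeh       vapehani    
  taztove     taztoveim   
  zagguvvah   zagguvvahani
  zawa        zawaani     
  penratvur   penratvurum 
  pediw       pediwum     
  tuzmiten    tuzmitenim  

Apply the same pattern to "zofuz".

zofuzani

zawa and howa both end in -a yet inflect differently (zawaani, howaim), so the final letter is not what conditions the rule; the first letter is.
"zofuz" begins with z-. The stems beginning with z- (zawa → zawaani, zagguvvah → zagguvvahani) add -ani.
So zofuz → zofuzani.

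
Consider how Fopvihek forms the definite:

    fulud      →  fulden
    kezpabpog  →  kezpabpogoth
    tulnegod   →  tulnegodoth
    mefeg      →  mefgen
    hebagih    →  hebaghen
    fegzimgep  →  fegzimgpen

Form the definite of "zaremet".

kezpabpog and mefeg both end in -g yet inflect differently (kezpabpogoth, mefgen), so the final letter is not what conditions the rule; the last vowel is.
"zaremet" has last vowel 'e'. The stems whose last vowel is 'e' (mefeg → mefgen, fegzimgep → fegzimgpen) delete the last vowel and add -en.
The other pattern: stems whose last vowel is 'o' add -oth.
So zaremet → zaremten.

zaremten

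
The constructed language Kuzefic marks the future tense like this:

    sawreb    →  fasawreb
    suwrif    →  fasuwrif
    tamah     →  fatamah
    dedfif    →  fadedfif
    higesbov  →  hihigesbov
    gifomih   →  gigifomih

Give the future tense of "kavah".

tamah and gifomih both end in -h yet inflect differently (fatamah, gigifomih), so the final letter is not what conditions the rule; the number of vowels is.
"kavah" has 2 vowels. The stems with 2 vowels (sawreb → fasawreb, suwrif → fasuwrif, tamah → fatamah) add the prefix fa-.
The other pattern: stems with 3 vowels repeat the first consonant+vowel as a prefix.
So kavah → fakavah.

fakavah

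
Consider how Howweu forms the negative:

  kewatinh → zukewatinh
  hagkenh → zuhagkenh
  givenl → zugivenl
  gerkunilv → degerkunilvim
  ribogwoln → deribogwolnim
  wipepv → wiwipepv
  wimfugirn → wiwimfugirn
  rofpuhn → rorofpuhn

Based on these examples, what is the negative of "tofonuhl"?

gerkunilv and wipepv both end in -v yet inflect differently (degerkunilvim, wiwipepv), so the final letter is not what conditions the rule; the second-to-last letter is.
"tofonuhl" has second-to-last letter 'h'. The one such stem in the data (rofpuhn → rorofpuhn) repeats the first consonant+vowel as a prefix (as do wipepv, wimfugirn), so the same rule applies.
So tofonuhl → totofonuhl.

totofonuhl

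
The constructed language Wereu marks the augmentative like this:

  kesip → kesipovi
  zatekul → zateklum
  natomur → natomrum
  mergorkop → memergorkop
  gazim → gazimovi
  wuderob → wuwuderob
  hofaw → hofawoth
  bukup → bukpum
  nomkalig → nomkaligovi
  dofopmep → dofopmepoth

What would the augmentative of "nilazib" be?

"nilazib" has last vowel 'i'. The stems whose last vowel is 'i' (gazim → gazimovi, nomkalig → nomkaligovi, kesip → kesipovi) add -ovi.
The other patterns: stems whose last vowel is 'u' delete the last vowel and add -um; stems whose last vowel is 'o' repeat the first consonant+vowel as a prefix; stems whose last vowel is 'a' or 'e' add -oth.
So nilazib → nilazibovi.

nilazibovi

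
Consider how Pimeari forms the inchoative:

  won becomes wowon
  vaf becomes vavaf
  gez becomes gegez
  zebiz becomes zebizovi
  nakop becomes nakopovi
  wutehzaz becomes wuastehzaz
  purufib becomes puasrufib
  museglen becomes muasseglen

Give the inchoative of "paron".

paronovi

"paron" has 2 vowels. The stems with 2 vowels (zebiz → zebizovi, nakop → nakopovi) add -ovi.
So paron → paronovi.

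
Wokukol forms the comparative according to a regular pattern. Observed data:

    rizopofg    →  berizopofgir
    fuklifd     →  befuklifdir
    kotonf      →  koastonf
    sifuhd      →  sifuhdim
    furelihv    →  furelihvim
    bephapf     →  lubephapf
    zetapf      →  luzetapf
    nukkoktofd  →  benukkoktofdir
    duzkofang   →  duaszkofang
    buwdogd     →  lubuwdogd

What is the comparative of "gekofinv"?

geaskofinv

sifuhd and fuklifd both end in -d yet inflect differently (sifuhdim, befuklifdir), so the final letter is not what conditions the rule; the second-to-last letter is.
"gekofinv" has second-to-last letter 'n'. The stems whose second-to-last letter is 'n' (duzkofang → duaszkofang, kotonf → koastonf) insert -as- after the first vowel.
So gekofinv → geaskofinv.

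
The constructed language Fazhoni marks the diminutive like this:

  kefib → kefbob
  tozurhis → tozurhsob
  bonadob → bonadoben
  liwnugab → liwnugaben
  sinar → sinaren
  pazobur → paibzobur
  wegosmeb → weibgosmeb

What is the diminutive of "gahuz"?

kefib and bonadob both end in -b yet inflect differently (kefbob, bonadoben), so the final letter is not what conditions the rule; the last vowel is.
"gahuz" has last vowel 'u'. The one such stem in the data (pazobur → paibzobur) inserts -ib- after the first vowel (as does wegosmeb), so the same rule applies.
The other patterns: stems whose last vowel is 'i' delete the last vowel and add -ob; stems whose last vowel is 'a' or 'o' add -en.
So gahuz → gaibhuz.

gaibhuz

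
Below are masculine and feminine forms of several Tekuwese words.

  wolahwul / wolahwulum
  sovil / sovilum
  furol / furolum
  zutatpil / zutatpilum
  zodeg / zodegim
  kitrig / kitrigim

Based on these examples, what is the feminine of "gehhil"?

sovil and kitrig both have last vowel 'i' yet inflect differently (sovilum, kitrigim), so the last vowel is not what conditions the rule; the final letter is.
"gehhil" ends in -l. The stems ending in -l (wolahwul → wolahwulum, sovil → sovilum, furol → furolum) add -um.
So gehhil → gehhilum.

gehhilum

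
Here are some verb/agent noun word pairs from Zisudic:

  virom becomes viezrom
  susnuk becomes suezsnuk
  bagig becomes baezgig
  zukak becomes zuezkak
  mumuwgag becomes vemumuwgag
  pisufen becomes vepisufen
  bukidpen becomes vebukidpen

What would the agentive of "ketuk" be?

bagig and mumuwgag both end in -g yet inflect differently (baezgig, vemumuwgag), so the final letter is not what conditions the rule; the number of vowels is.
"ketuk" has 2 vowels. The stems with 2 vowels (virom → viezrom, susnuk → suezsnuk, bagig → baezgig) insert -ez- after the first vowel.
The other pattern: stems with 3 vowels add the prefix ve-.
So ketuk → keeztuk.

keeztuk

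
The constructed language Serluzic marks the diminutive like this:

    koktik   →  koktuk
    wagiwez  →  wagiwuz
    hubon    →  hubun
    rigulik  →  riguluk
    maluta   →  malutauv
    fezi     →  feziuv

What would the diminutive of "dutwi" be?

rigulik and fezi both have last vowel 'i' yet inflect differently (riguluk, feziuv), so the last vowel is not what conditions the rule; whether the stem ends in a vowel or a consonant is.
"dutwi" ends in a vowel. The stems ending in a vowel (fezi → feziuv, maluta → malutauv) add -uv.
So dutwi → dutwiuv.

dutwiuv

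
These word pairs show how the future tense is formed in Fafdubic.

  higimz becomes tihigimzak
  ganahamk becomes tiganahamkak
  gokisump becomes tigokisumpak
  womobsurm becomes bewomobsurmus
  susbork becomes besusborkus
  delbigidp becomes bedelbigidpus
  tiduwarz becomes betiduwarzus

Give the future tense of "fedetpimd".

tifedetpimdak

ganahamk and susbork both end in -k yet inflect differently (tiganahamkak, besusborkus), so the final letter is not what conditions the rule; the second-to-last letter is.
"fedetpimd" has second-to-last letter 'm'. The stems whose second-to-last letter is 'm' (higimz → tihigimzak, ganahamk → tiganahamkak, gokisump → tigokisumpak) add ti- … -ak around the stem.
The other pattern: stems whose second-to-last letter is 'd' or 'r' add be- … -us around the stem.
So fedetpimd → tifedetpimdak.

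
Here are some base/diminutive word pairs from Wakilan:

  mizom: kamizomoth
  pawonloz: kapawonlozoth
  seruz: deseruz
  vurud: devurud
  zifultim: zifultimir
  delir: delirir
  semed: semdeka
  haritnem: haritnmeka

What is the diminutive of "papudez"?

pawonloz and seruz both end in -z yet inflect differently (kapawonlozoth, deseruz), so the final letter is not what conditions the rule; the last vowel is.
"papudez" has last vowel 'e'. The stems whose last vowel is 'e' (semed → semdeka, haritnem → haritnmeka) delete the last vowel and add -eka.
The other patterns: stems whose last vowel is 'o' add ka- … -oth around the stem; stems whose last vowel is 'u' add the prefix de-; stems whose last vowel is 'i' add -ir.
So papudez → papudzeka.

papudzeka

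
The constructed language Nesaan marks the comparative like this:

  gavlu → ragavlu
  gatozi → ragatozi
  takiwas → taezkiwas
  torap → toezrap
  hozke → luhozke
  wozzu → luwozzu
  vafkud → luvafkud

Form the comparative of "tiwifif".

gavlu and wozzu both end in -u yet inflect differently (ragavlu, luwozzu), so the final letter is not what conditions the rule; the first letter is.
"tiwifif" begins with t-. The stems beginning with t- (takiwas → taezkiwas, torap → toezrap) insert -ez- after the first vowel.
So tiwifif → tiezwifif.

tiezwifif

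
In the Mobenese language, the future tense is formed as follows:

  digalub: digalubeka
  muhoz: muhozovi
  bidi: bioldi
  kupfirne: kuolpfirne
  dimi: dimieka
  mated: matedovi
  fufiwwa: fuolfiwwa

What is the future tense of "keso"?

keolso

dimi and bidi both end in -i yet inflect differently (dimieka, bioldi), so the final letter is not what conditions the rule; the first letter is.
"keso" begins with k-. The one such stem in the data (kupfirne → kuolpfirne) inserts -ol- after the first vowel (as do bidi, fufiwwa), so the same rule applies.
So keso → keolso.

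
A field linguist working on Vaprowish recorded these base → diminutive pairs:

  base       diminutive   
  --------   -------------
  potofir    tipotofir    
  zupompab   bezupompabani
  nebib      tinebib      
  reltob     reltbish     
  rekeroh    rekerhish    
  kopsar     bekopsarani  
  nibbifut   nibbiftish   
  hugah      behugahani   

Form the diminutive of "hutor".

hutrish

potofir and kopsar both end in -r yet inflect differently (tipotofir, bekopsarani), so the final letter is not what conditions the rule; the last vowel is.
"hutor" has last vowel 'o'. The stems whose last vowel is 'o' (reltob → reltbish, rekeroh → rekerhish) delete the last vowel and add -ish.
So hutor → hutrish.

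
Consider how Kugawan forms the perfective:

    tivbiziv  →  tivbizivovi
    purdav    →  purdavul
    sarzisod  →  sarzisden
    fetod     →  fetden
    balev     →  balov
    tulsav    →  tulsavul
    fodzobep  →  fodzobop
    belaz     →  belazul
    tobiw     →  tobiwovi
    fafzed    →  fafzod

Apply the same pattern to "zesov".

"zesov" has last vowel 'o'. The stems whose last vowel is 'o' (sarzisod → sarzisden, fetod → fetden) delete the last vowel and add -en.
The other patterns: stems whose last vowel is 'i' add -ovi; stems whose last vowel is 'a' add -ul; stems whose last vowel is 'e' change the last vowel to 'o'.
So zesov → zesven.

zesven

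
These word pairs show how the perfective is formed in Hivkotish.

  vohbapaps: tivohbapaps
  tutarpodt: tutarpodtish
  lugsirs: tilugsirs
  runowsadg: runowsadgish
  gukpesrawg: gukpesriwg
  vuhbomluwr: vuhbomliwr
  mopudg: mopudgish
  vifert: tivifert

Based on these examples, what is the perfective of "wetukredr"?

vifert and tutarpodt both end in -t yet inflect differently (tivifert, tutarpodtish), so the final letter is not what conditions the rule; the second-to-last letter is.
"wetukredr" has second-to-last letter 'd'. The stems whose second-to-last letter is 'd' (runowsadg → runowsadgish, mopudg → mopudgish, tutarpodt → tutarpodtish) add -ish.
The other patterns: stems whose second-to-last letter is 'p' or 'r' add the prefix ti-; stems whose second-to-last letter is 'w' change the last vowel to 'i'.
So wetukredr → wetukredrish.

wetukredrish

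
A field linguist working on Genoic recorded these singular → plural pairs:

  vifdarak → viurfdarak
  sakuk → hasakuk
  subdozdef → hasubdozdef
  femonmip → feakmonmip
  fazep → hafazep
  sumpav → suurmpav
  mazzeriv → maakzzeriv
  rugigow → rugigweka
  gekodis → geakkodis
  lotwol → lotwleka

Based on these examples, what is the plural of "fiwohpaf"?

fiurwohpaf

"fiwohpaf" has last vowel 'a'. The stems whose last vowel is 'a' (vifdarak → viurfdarak, sumpav → suurmpav) insert -ur- after the first vowel.
So fiwohpaf → fiurwohpaf.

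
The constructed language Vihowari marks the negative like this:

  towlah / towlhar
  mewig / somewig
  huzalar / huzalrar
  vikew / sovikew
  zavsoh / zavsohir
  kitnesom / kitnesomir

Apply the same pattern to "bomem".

"bomem" has last vowel 'e'. The one such stem in the data (vikew → sovikew) adds the prefix so-, so the same rule applies.
So bomem → sobomem.

sobomem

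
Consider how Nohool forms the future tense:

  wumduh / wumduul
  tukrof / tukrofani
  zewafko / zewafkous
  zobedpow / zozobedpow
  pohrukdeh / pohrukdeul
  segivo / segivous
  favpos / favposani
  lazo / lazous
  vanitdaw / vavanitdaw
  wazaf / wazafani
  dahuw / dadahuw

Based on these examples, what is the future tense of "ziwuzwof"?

dahuw and wumduh both have last vowel 'u' yet inflect differently (dadahuw, wumduul), so the last vowel is not what conditions the rule; the final letter is.
"ziwuzwof" ends in -f. The stems ending in -f (wazaf → wazafani, tukrof → tukrofani) add -ani.
The other patterns: stems ending in -w repeat the first consonant+vowel as a prefix; stems ending in -h drop the final letter and add -ul; stems ending in -o add -us.
So ziwuzwof → ziwuzwofani.

ziwuzwofani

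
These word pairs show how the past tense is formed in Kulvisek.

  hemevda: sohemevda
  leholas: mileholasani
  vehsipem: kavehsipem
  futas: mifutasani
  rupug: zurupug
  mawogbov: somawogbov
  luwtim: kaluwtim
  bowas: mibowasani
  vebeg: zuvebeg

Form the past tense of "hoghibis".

"hoghibis" ends in -s. The stems ending in -s (bowas → mibowasani, futas → mifutasani, leholas → mileholasani) add mi- … -ani around the stem.
So hoghibis → mihoghibisani.

mihoghibisani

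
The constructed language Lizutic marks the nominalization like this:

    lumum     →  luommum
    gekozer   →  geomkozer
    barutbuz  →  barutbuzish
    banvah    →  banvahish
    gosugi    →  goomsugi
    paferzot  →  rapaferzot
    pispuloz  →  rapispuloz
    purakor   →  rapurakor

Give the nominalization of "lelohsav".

leomlohsav

purakor and gekozer both end in -r yet inflect differently (rapurakor, geomkozer), so the final letter is not what conditions the rule; the first letter is.
"lelohsav" begins with l-. The one such stem in the data (lumum → luommum) inserts -om- after the first vowel (as do gekozer, gosugi), so the same rule applies.
The other patterns: stems beginning with p- add the prefix ra-; stems beginning with b- add -ish.
So lelohsav → leomlohsav.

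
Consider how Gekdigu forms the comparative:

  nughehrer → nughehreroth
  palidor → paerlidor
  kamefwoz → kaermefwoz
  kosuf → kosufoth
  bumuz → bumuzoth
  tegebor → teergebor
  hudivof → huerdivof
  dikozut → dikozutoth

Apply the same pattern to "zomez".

zomezoth

palidor and nughehrer both end in -r yet inflect differently (paerlidor, nughehreroth), so the final letter is not what conditions the rule; the last vowel is.
"zomez" has last vowel 'e'. The one such stem in the data (nughehrer → nughehreroth) adds -oth, so the same rule applies.
So zomez → zomezoth.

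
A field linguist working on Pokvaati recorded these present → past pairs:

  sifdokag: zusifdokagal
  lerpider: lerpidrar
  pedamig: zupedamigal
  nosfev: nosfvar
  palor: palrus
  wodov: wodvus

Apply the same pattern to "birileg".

birilgar

lerpider and palor both end in -r yet inflect differently (lerpidrar, palrus), so the final letter is not what conditions the rule; the last vowel is.
"birileg" has last vowel 'e'. The stems whose last vowel is 'e' (nosfev → nosfvar, lerpider → lerpidrar) delete the last vowel and add -ar.
The other patterns: stems whose last vowel is 'o' delete the last vowel and add -us; stems whose last vowel is 'a' or 'i' add zu- … -al around the stem.
So birileg → birilgar.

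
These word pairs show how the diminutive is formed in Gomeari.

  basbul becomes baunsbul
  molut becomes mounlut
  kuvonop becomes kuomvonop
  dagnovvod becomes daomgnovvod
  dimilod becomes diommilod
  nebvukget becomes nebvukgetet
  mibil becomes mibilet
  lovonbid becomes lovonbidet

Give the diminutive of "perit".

"perit" has last vowel 'i'. The stems whose last vowel is 'i' (mibil → mibilet, lovonbid → lovonbidet) add -et.
The other patterns: stems whose last vowel is 'u' insert -un- after the first vowel; stems whose last vowel is 'o' insert -om- after the first vowel.
So perit → peritet.

peritet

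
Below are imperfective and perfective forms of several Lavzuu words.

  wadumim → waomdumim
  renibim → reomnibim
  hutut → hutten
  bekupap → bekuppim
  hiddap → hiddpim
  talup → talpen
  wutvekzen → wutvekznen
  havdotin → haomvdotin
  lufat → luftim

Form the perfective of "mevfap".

bekupap and talup both end in -p yet inflect differently (bekuppim, talpen), so the final letter is not what conditions the rule; the last vowel is.
"mevfap" has last vowel 'a'. The stems whose last vowel is 'a' (bekupap → bekuppim, lufat → luftim, hiddap → hiddpim) delete the last vowel and add -im.
The other patterns: stems whose last vowel is 'i' insert -om- after the first vowel; stems whose last vowel is 'e' or 'u' delete the last vowel and add -en.
So mevfap → mevfpim.

mevfpim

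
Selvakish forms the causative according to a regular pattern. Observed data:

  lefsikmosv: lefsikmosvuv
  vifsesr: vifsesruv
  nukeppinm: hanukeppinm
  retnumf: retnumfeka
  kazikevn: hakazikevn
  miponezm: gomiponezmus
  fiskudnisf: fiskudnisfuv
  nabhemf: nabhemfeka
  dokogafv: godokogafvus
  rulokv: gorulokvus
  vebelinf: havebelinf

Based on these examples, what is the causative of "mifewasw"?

vebelinf and fiskudnisf both end in -f yet inflect differently (havebelinf, fiskudnisfuv), so the final letter is not what conditions the rule; the second-to-last letter is.
"mifewasw" has second-to-last letter 's'. The stems whose second-to-last letter is 's' (vifsesr → vifsesruv, lefsikmosv → lefsikmosvuv, fiskudnisf → fiskudnisfuv) add -uv.
The other patterns: stems whose second-to-last letter is 'n' or 'v' add the prefix ha-; stems whose second-to-last letter is 'm' add -eka; stems whose second-to-last letter is 'f', 'k' or 'z' add go- … -us around the stem.
So mifewasw → mifewaswuv.

mifewaswuv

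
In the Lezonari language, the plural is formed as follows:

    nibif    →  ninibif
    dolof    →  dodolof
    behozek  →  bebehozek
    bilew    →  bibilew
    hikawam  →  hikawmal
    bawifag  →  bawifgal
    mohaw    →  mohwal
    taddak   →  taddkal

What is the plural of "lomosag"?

taddak and behozek both end in -k yet inflect differently (taddkal, bebehozek), so the final letter is not what conditions the rule; the last vowel is.
"lomosag" has last vowel 'a'. The stems whose last vowel is 'a' (bawifag → bawifgal, hikawam → hikawmal, mohaw → mohwal) delete the last vowel and add -al.
The other pattern: stems whose last vowel is 'e', 'i' or 'o' repeat the first consonant+vowel as a prefix.
So lomosag → lomosgal.

lomosgal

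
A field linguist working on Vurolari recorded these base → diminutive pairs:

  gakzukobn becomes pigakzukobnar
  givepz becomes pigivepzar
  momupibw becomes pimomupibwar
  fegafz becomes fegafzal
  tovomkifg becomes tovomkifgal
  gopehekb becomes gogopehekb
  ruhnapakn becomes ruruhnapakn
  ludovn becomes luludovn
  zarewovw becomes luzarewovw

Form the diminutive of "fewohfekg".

fefewohfekg

givepz and fegafz both end in -z yet inflect differently (pigivepzar, fegafzal), so the final letter is not what conditions the rule; the second-to-last letter is.
"fewohfekg" has second-to-last letter 'k'. The stems whose second-to-last letter is 'k' (gopehekb → gogopehekb, ruhnapakn → ruruhnapakn) repeat the first consonant+vowel as a prefix.
So fewohfekg → fefewohfekg.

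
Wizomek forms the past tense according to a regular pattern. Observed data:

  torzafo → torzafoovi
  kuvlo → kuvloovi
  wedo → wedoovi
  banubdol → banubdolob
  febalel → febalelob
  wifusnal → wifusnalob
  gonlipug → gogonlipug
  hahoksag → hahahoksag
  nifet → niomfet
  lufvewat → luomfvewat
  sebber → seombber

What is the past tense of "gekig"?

torzafo and banubdol both have last vowel 'o' yet inflect differently (torzafoovi, banubdolob), so the last vowel is not what conditions the rule; the final letter is.
"gekig" ends in -g. The stems ending in -g (gonlipug → gogonlipug, hahoksag → hahahoksag) repeat the first consonant+vowel as a prefix.
The other patterns: stems ending in -o add -ovi; stems ending in -l add -ob; stems ending in -r or -t insert -om- after the first vowel.
So gekig → gegekig.

gegekig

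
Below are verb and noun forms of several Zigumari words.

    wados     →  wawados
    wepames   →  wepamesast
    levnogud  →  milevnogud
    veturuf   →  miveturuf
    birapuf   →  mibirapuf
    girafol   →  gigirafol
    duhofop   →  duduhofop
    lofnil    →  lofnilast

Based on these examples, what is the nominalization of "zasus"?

mizasus

wados and wepames both end in -s yet inflect differently (wawados, wepamesast), so the final letter is not what conditions the rule; the last vowel is.
"zasus" has last vowel 'u'. The stems whose last vowel is 'u' (veturuf → miveturuf, birapuf → mibirapuf, levnogud → milevnogud) add the prefix mi-.
The other patterns: stems whose last vowel is 'o' repeat the first consonant+vowel as a prefix; stems whose last vowel is 'e' or 'i' add -ast.
So zasus → mizasus.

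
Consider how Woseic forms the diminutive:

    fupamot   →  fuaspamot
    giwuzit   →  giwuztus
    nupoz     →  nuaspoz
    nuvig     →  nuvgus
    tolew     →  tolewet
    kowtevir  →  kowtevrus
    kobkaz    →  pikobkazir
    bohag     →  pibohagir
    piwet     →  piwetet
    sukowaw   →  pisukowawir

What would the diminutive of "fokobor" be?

foaskobor

bohag and nuvig both end in -g yet inflect differently (pibohagir, nuvgus), so the final letter is not what conditions the rule; the last vowel is.
"fokobor" has last vowel 'o'. The stems whose last vowel is 'o' (nupoz → nuaspoz, fupamot → fuaspamot) insert -as- after the first vowel.
So fokobor → foaskobor.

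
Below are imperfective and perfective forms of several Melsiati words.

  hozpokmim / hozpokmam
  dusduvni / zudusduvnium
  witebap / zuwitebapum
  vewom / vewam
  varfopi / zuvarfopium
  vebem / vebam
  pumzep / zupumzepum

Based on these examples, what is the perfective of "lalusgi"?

hozpokmim and varfopi both have last vowel 'i' yet inflect differently (hozpokmam, zuvarfopium), so the last vowel is not what conditions the rule; the final letter is.
"lalusgi" ends in -i. The stems ending in -i (varfopi → zuvarfopium, dusduvni → zudusduvnium) add zu- … -um around the stem.
The other pattern: stems ending in -m change the last vowel to 'a'.
So lalusgi → zulalusgium.

zulalusgium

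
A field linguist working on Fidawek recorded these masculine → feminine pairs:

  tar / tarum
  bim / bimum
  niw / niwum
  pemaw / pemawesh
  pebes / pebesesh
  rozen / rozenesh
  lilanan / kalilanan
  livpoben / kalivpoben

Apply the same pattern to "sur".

surum

"sur" has 1 vowel. The stems with 1 vowel (tar → tarum, bim → bimum, niw → niwum) add -um.
The other patterns: stems with 2 vowels add -esh; stems with 3 vowels add the prefix ka-.
So sur → surum.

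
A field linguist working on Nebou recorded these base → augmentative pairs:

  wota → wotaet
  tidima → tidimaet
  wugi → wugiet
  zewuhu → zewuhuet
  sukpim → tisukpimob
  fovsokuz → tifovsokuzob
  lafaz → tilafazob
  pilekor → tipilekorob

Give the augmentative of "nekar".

tinekarob

wugi and sukpim both have last vowel 'i' yet inflect differently (wugiet, tisukpimob), so the last vowel is not what conditions the rule; whether the stem ends in a vowel or a consonant is.
"nekar" ends in a consonant. The stems ending in a consonant (sukpim → tisukpimob, fovsokuz → tifovsokuzob, lafaz → tilafazob) add ti- … -ob around the stem.
So nekar → tinekarob.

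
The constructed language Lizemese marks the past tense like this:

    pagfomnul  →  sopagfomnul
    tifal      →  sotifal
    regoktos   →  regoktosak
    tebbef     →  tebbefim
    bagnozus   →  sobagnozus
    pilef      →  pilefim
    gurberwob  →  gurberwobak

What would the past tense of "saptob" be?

saptobak

"saptob" has last vowel 'o'. The stems whose last vowel is 'o' (regoktos → regoktosak, gurberwob → gurberwobak) add -ak.
The other patterns: stems whose last vowel is 'e' add -im; stems whose last vowel is 'a' or 'u' add the prefix so-.
So saptob → saptobak.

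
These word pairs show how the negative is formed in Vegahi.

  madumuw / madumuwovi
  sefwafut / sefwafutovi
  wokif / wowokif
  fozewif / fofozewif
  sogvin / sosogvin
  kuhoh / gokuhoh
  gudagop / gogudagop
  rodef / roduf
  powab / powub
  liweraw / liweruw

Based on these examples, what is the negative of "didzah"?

didzuh

wokif and rodef both end in -f yet inflect differently (wowokif, roduf), so the final letter is not what conditions the rule; the last vowel is.
"didzah" has last vowel 'a'. The stems whose last vowel is 'a' (powab → powub, liweraw → liweruw) change the last vowel to 'u'.
So didzah → didzuh.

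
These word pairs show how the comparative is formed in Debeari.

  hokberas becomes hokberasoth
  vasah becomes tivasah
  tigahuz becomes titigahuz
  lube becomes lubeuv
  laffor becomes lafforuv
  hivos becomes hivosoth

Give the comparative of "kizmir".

kizmiruv

hivos and laffor both have last vowel 'o' yet inflect differently (hivosoth, lafforuv), so the last vowel is not what conditions the rule; the final letter is.
"kizmir" ends in -r. The one such stem in the data (laffor → lafforuv) adds -uv, so the same rule applies.
The other patterns: stems ending in -s add -oth; stems ending in -h or -z add the prefix ti-.
So kizmir → kizmiruv.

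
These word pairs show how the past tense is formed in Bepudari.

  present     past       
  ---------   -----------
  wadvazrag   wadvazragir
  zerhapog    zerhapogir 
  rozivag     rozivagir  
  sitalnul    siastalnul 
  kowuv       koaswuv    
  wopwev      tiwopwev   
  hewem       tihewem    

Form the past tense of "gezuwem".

tigezuwem

kowuv and wopwev both end in -v yet inflect differently (koaswuv, tiwopwev), so the final letter is not what conditions the rule; the last vowel is.
"gezuwem" has last vowel 'e'. The stems whose last vowel is 'e' (wopwev → tiwopwev, hewem → tihewem) add the prefix ti-.
The other patterns: stems whose last vowel is 'a' or 'o' add -ir; stems whose last vowel is 'u' insert -as- after the first vowel.
So gezuwem → tigezuwem.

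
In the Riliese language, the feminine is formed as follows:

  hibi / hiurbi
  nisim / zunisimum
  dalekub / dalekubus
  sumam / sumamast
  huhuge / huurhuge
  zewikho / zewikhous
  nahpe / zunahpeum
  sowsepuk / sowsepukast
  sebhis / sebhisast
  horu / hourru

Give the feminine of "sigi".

sumam and nisim both end in -m yet inflect differently (sumamast, zunisimum), so the final letter is not what conditions the rule; the first letter is.
"sigi" begins with s-. The stems beginning with s- (sebhis → sebhisast, sowsepuk → sowsepukast, sumam → sumamast) add -ast.
The other patterns: stems beginning with h- insert -ur- after the first vowel; stems beginning with n- add zu- … -um around the stem; stems beginning with d- or z- add -us.
So sigi → sigiast.

sigiast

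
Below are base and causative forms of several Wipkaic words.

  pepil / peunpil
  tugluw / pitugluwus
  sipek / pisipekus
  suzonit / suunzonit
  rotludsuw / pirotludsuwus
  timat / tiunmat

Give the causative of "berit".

sipek and suzonit both begin with s- yet inflect differently (pisipekus, suunzonit), so the first letter is not what conditions the rule; the final letter is.
"berit" ends in -t. The stems ending in -t (suzonit → suunzonit, timat → tiunmat) insert -un- after the first vowel.
The other pattern: stems ending in -k or -w add pi- … -us around the stem.
So berit → beunrit.

beunrit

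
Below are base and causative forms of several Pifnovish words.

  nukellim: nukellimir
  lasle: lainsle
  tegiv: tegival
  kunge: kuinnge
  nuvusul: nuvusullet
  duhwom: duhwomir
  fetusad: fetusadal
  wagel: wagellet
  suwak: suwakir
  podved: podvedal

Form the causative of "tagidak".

"tagidak" ends in -k. The one such stem in the data (suwak → suwakir) adds -ir, so the same rule applies.
The other patterns: stems ending in -l double the final consonant and add -et; stems ending in -e insert -in- after the first vowel; stems ending in -d or -v add -al.
So tagidak → tagidakir.

tagidakir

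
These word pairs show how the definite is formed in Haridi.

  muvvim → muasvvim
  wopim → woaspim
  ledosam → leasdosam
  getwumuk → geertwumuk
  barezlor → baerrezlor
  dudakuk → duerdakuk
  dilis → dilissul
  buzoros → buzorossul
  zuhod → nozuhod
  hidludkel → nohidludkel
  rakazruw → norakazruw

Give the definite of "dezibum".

deaszibum

muvvim and dilis both have last vowel 'i' yet inflect differently (muasvvim, dilissul), so the last vowel is not what conditions the rule; the final letter is.
"dezibum" ends in -m. The stems ending in -m (muvvim → muasvvim, wopim → woaspim, ledosam → leasdosam) insert -as- after the first vowel.
So dezibum → deaszibum.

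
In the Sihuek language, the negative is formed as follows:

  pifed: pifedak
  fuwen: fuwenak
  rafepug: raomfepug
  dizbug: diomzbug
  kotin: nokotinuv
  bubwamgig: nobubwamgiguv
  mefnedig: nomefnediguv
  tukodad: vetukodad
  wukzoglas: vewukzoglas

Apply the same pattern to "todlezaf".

"todlezaf" has last vowel 'a'. The stems whose last vowel is 'a' (tukodad → vetukodad, wukzoglas → vewukzoglas) add the prefix ve-.
The other patterns: stems whose last vowel is 'e' add -ak; stems whose last vowel is 'u' insert -om- after the first vowel; stems whose last vowel is 'i' add no- … -uv around the stem.
So todlezaf → vetodlezaf.

vetodlezaf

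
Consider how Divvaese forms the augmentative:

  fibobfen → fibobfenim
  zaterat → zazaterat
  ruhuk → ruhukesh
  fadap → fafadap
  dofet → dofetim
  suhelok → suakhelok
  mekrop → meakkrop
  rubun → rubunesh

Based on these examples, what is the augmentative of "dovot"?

fadap and mekrop both end in -p yet inflect differently (fafadap, meakkrop), so the final letter is not what conditions the rule; the last vowel is.
"dovot" has last vowel 'o'. The stems whose last vowel is 'o' (suhelok → suakhelok, mekrop → meakkrop) insert -ak- after the first vowel.
The other patterns: stems whose last vowel is 'a' repeat the first consonant+vowel as a prefix; stems whose last vowel is 'u' add -esh; stems whose last vowel is 'e' add -im.
So dovot → doakvot.

doakvot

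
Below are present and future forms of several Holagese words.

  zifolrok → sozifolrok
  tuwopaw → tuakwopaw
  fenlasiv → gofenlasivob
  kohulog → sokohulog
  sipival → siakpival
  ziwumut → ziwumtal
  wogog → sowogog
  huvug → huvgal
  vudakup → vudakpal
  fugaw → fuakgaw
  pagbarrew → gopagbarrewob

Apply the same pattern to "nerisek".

"nerisek" has last vowel 'e'. The one such stem in the data (pagbarrew → gopagbarrewob) adds go- … -ob around the stem, so the same rule applies.
The other patterns: stems whose last vowel is 'u' delete the last vowel and add -al; stems whose last vowel is 'o' add the prefix so-; stems whose last vowel is 'a' insert -ak- after the first vowel.
So nerisek → gonerisekob.

gonerisekob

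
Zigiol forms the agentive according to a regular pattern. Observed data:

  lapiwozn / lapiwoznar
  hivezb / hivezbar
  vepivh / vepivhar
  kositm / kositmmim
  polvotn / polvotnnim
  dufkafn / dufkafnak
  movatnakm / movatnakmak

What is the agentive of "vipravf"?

vipravfar

lapiwozn and polvotn both end in -n yet inflect differently (lapiwoznar, polvotnnim), so the final letter is not what conditions the rule; the second-to-last letter is.
"vipravf" has second-to-last letter 'v'. The one such stem in the data (vepivh → vepivhar) adds -ar, so the same rule applies.
The other patterns: stems whose second-to-last letter is 't' double the final consonant and add -im; stems whose second-to-last letter is 'f' or 'k' add -ak.
So vipravf → vipravfar.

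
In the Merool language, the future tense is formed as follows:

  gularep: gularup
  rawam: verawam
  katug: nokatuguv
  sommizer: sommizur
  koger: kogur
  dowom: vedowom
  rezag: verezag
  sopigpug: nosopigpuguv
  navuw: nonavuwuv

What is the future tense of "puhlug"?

katug and rezag both end in -g yet inflect differently (nokatuguv, verezag), so the final letter is not what conditions the rule; the last vowel is.
"puhlug" has last vowel 'u'. The stems whose last vowel is 'u' (navuw → nonavuwuv, katug → nokatuguv, sopigpug → nosopigpuguv) add no- … -uv around the stem.
So puhlug → nopuhluguv.

nopuhluguv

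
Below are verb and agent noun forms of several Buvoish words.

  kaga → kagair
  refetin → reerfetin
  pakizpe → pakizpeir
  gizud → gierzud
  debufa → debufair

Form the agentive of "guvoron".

guervoron

debufa and refetin both have 3 vowels yet inflect differently (debufair, reerfetin), so the number of vowels is not what conditions the rule; whether the stem ends in a vowel or a consonant is.
"guvoron" ends in a consonant. The stems ending in a consonant (refetin → reerfetin, gizud → gierzud) insert -er- after the first vowel.
The other pattern: stems ending in a vowel add -ir.
So guvoron → guervoron.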